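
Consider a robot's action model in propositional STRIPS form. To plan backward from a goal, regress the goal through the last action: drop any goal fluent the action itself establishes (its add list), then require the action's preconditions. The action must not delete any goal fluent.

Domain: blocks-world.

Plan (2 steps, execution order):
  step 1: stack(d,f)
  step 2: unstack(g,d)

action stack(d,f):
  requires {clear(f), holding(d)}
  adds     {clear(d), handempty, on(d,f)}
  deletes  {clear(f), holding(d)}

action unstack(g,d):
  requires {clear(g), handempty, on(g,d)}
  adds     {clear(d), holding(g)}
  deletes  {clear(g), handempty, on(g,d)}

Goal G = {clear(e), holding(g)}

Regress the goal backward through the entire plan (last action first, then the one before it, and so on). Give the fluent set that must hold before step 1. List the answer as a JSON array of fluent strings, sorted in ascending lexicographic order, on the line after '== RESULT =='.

Regress step by step:
  through step 2 (unstack(g,d)): drop {holding(g)}, keep {clear(e)}, require {clear(g), handempty, on(g,d)}
    → {clear(e), clear(g), handempty, on(g,d)}
  through step 1 (stack(d,f)): drop {handempty}, keep {clear(e), clear(g), on(g,d)}, require {clear(f), holding(d)}
    → {clear(e), clear(f), clear(g), holding(d), on(g,d)}

== RESULT ==
["clear(e)", "clear(f)", "clear(g)", "holding(d)", "on(g,d)"]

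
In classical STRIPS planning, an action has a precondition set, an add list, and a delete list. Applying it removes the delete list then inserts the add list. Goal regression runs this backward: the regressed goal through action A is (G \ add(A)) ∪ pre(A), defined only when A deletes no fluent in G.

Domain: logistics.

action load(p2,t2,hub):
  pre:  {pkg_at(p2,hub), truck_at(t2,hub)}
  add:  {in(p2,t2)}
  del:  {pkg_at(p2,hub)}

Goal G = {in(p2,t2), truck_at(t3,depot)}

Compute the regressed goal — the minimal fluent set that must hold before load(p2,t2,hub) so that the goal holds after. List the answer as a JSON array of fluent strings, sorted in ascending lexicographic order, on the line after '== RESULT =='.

Regress:
  G ∩ del = {}  (empty — regression defined)
  G \ add = {in(p2,t2), truck_at(t3,depot)} \ {in(p2,t2)} = {truck_at(t3,depot)}
  ∪ pre   = {truck_at(t3,depot)} ∪ {pkg_at(p2,hub), truck_at(t2,hub)}
          = {pkg_at(p2,hub), truck_at(t2,hub), truck_at(t3,depot)}

== RESULT ==
["pkg_at(p2,hub)", "truck_at(t2,hub)", "truck_at(t3,depot)"]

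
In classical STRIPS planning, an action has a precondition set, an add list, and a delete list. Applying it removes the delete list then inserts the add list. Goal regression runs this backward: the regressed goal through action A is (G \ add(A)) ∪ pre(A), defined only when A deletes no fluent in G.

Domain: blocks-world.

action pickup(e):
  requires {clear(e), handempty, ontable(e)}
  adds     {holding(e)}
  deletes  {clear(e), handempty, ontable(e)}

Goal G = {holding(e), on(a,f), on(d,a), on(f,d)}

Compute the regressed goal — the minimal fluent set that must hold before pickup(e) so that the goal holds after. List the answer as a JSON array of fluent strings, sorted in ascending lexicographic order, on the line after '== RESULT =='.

Compute (G \ add) ∪ pre:
  G ∩ del = {}  (empty — regression defined)
  G \ add = {holding(e), on(a,f), on(d,a), on(f,d)} \ {holding(e)} = {on(a,f), on(d,a), on(f,d)}
  ∪ pre   = {on(a,f), on(d,a), on(f,d)} ∪ {clear(e), handempty, ontable(e)}
          = {clear(e), handempty, on(a,f), on(d,a), on(f,d), ontable(e)}

== RESULT ==
["clear(e)", "handempty", "on(a,f)", "on(d,a)", "on(f,d)", "ontable(e)"]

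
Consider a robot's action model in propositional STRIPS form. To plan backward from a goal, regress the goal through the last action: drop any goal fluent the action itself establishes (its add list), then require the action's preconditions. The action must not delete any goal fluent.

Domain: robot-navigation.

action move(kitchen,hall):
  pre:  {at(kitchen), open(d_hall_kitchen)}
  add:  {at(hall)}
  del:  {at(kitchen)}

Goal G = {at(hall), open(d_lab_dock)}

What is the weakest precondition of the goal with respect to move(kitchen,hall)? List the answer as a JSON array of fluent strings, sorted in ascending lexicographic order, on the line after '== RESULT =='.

Compute (G \ add) ∪ pre:
  G ∩ del = {}  (empty — regression defined)
  G \ add = {at(hall), open(d_lab_dock)} \ {at(hall)} = {open(d_lab_dock)}
  ∪ pre   = {open(d_lab_dock)} ∪ {at(kitchen), open(d_hall_kitchen)}
          = {at(kitchen), open(d_hall_kitchen), open(d_lab_dock)}

== RESULT ==
["at(kitchen)", "open(d_hall_kitchen)", "open(d_lab_dock)"]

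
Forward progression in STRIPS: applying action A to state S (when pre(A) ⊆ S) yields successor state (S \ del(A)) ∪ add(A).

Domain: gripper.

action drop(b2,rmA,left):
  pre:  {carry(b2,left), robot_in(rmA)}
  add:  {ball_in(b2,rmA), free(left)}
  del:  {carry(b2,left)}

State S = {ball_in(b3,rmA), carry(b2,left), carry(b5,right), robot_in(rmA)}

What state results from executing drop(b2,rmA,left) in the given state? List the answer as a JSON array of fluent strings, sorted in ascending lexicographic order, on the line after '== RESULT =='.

Compute (S \ del) ∪ add:
  pre ⊆ S: {carry(b2,left), robot_in(rmA)} ⊆ S  — applicable
  S \ del = {ball_in(b3,rmA), carry(b5,right), robot_in(rmA)}
  ∪ add   = {ball_in(b2,rmA), ball_in(b3,rmA), carry(b5,right), free(left), robot_in(rmA)}

== RESULT ==
["ball_in(b2,rmA)", "ball_in(b3,rmA)", "carry(b5,right)", "free(left)", "robot_in(rmA)"]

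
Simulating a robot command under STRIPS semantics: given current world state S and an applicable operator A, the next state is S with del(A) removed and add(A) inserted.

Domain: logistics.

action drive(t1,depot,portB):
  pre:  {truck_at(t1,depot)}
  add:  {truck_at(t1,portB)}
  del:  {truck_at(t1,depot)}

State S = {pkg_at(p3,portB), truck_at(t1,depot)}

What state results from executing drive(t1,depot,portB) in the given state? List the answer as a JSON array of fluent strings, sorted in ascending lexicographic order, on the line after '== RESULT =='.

Progress:
  pre ⊆ S: {truck_at(t1,depot)} ⊆ S  — applicable
  S \ del = {pkg_at(p3,portB)}
  ∪ add   = {pkg_at(p3,portB), truck_at(t1,portB)}

== RESULT ==
["pkg_at(p3,portB)", "truck_at(t1,portB)"]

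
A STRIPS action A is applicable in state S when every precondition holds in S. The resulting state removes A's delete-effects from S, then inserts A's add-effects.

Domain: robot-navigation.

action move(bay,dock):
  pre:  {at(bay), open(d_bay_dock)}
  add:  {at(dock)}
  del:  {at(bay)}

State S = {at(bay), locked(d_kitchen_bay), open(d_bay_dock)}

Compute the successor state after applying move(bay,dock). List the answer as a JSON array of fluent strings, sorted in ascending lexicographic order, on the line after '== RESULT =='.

Compute (S \ del) ∪ add:
  pre ⊆ S: {at(bay), open(d_bay_dock)} ⊆ S  — applicable
  S \ del = {locked(d_kitchen_bay), open(d_bay_dock)}
  ∪ add   = {at(dock), locked(d_kitchen_bay), open(d_bay_dock)}

== RESULT ==
["at(dock)", "locked(d_kitchen_bay)", "open(d_bay_dock)"]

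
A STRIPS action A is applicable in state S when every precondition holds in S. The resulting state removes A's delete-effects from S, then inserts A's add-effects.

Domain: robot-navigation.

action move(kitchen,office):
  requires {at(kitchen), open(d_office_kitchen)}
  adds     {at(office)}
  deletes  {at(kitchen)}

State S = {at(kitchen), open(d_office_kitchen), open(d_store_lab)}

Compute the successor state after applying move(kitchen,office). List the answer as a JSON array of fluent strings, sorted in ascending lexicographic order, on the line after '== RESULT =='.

Compute (S \ del) ∪ add:
  pre ⊆ S: {at(kitchen), open(d_office_kitchen)} ⊆ S  — applicable
  S \ del = {open(d_office_kitchen), open(d_store_lab)}
  ∪ add   = {at(office), open(d_office_kitchen), open(d_store_lab)}

== RESULT ==
["at(office)", "open(d_office_kitchen)", "open(d_store_lab)"]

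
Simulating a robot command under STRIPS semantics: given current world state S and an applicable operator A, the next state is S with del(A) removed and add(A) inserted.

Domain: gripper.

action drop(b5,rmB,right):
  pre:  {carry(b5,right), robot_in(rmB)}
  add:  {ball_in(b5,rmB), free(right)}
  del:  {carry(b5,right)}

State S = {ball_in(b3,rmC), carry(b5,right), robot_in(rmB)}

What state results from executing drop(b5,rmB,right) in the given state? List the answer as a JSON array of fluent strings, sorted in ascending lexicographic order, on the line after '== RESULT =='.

Compute (S \ del) ∪ add:
  pre ⊆ S: {carry(b5,right), robot_in(rmB)} ⊆ S  — applicable
  S \ del = {ball_in(b3,rmC), robot_in(rmB)}
  ∪ add   = {ball_in(b3,rmC), ball_in(b5,rmB), free(right), robot_in(rmB)}

== RESULT ==
["ball_in(b3,rmC)", "ball_in(b5,rmB)", "free(right)", "robot_in(rmB)"]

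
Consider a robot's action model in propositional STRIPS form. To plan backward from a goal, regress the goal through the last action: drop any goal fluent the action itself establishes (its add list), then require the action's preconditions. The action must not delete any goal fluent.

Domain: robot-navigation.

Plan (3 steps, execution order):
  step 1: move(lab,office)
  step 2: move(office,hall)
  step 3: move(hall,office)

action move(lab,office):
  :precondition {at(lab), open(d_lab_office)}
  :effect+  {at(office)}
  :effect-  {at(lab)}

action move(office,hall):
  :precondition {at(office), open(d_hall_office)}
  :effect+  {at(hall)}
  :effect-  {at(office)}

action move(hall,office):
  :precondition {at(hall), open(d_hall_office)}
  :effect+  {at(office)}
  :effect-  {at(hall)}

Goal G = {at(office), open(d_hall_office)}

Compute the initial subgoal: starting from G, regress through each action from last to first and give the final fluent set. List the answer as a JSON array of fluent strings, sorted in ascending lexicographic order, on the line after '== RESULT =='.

Work backward from the goal:
  through step 3 (move(hall,office)): drop {at(office)}, keep {open(d_hall_office)}, require {at(hall), open(d_hall_office)}
    → {at(hall), open(d_hall_office)}
  through step 2 (move(office,hall)): drop {at(hall)}, keep {open(d_hall_office)}, require {at(office), open(d_hall_office)}
    → {at(office), open(d_hall_office)}
  through step 1 (move(lab,office)): drop {at(office)}, keep {open(d_hall_office)}, require {at(lab), open(d_lab_office)}
    → {at(lab), open(d_hall_office), open(d_lab_office)}

== RESULT ==
["at(lab)", "open(d_hall_office)", "open(d_lab_office)"]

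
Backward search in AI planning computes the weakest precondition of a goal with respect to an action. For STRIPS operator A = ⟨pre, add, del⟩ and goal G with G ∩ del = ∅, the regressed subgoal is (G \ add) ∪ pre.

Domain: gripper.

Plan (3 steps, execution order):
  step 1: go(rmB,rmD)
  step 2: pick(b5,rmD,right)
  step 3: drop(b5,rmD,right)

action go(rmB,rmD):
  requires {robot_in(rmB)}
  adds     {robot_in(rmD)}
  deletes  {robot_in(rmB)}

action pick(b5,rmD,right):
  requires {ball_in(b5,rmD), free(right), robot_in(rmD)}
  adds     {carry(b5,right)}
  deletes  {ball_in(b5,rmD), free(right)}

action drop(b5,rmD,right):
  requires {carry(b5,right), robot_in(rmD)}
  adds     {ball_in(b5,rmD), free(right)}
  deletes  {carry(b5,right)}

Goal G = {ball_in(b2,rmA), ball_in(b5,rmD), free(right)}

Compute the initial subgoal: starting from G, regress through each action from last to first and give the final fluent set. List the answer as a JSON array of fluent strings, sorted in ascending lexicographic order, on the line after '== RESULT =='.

Work backward from the goal:
  through step 3 (drop(b5,rmD,right)): drop {ball_in(b5,rmD), free(right)}, keep {ball_in(b2,rmA)}, require {carry(b5,right), robot_in(rmD)}
    → {ball_in(b2,rmA), carry(b5,right), robot_in(rmD)}
  through step 2 (pick(b5,rmD,right)): drop {carry(b5,right)}, keep {ball_in(b2,rmA), robot_in(rmD)}, require {ball_in(b5,rmD), free(right), robot_in(rmD)}
    → {ball_in(b2,rmA), ball_in(b5,rmD), free(right), robot_in(rmD)}
  through step 1 (go(rmB,rmD)): drop {robot_in(rmD)}, keep {ball_in(b2,rmA), ball_in(b5,rmD), free(right)}, require {robot_in(rmB)}
    → {ball_in(b2,rmA), ball_in(b5,rmD), free(right), robot_in(rmB)}

== RESULT ==
["ball_in(b2,rmA)", "ball_in(b5,rmD)", "free(right)", "robot_in(rmB)"]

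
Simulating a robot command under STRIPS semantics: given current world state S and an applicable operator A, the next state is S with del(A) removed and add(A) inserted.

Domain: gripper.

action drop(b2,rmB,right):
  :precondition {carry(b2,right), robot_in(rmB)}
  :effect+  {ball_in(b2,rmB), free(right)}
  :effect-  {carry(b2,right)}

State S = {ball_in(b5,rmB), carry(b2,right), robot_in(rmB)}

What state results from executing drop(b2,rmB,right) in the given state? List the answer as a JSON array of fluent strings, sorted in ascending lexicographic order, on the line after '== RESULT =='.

Compute (S \ del) ∪ add:
  pre ⊆ S: {carry(b2,right), robot_in(rmB)} ⊆ S  — applicable
  S \ del = {ball_in(b5,rmB), robot_in(rmB)}
  ∪ add   = {ball_in(b2,rmB), ball_in(b5,rmB), free(right), robot_in(rmB)}

== RESULT ==
["ball_in(b2,rmB)", "ball_in(b5,rmB)", "free(right)", "robot_in(rmB)"]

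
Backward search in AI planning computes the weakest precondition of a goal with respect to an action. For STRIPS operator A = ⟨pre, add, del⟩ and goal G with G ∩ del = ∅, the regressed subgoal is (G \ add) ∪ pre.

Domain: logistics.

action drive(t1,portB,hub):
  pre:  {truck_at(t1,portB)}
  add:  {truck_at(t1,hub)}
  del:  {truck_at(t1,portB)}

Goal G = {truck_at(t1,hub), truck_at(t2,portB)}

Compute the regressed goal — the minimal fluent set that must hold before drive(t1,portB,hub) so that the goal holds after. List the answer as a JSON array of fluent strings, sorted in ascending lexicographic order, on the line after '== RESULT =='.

Regress:
  G ∩ del = {}  (empty — regression defined)
  G \ add = {truck_at(t1,hub), truck_at(t2,portB)} \ {truck_at(t1,hub)} = {truck_at(t2,portB)}
  ∪ pre   = {truck_at(t2,portB)} ∪ {truck_at(t1,portB)}
          = {truck_at(t1,portB), truck_at(t2,portB)}

== RESULT ==
["truck_at(t1,portB)", "truck_at(t2,portB)"]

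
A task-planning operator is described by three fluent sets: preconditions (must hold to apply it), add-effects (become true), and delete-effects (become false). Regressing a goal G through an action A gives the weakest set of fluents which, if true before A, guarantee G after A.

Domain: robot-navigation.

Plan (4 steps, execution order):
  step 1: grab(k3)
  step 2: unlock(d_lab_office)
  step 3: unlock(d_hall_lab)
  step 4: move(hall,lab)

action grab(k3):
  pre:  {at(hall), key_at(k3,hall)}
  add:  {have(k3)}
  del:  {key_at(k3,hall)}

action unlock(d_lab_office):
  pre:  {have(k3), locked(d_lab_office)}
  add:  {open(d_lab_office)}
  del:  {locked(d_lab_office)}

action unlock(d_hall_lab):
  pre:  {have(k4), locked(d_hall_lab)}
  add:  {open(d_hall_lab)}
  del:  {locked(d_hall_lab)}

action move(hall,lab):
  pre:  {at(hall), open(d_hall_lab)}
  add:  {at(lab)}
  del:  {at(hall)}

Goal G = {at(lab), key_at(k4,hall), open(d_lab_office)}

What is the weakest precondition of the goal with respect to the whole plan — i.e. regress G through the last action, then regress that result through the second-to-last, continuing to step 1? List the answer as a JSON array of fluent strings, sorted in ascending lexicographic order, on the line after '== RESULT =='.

Work backward from the goal:
  through step 4 (move(hall,lab)): drop {at(lab)}, keep {key_at(k4,hall), open(d_lab_office)}, require {at(hall), open(d_hall_lab)}
    → {at(hall), key_at(k4,hall), open(d_hall_lab), open(d_lab_office)}
  through step 3 (unlock(d_hall_lab)): drop {open(d_hall_lab)}, keep {at(hall), key_at(k4,hall), open(d_lab_office)}, require {have(k4), locked(d_hall_lab)}
    → {at(hall), have(k4), key_at(k4,hall), locked(d_hall_lab), open(d_lab_office)}
  through step 2 (unlock(d_lab_office)): drop {open(d_lab_office)}, keep {at(hall), have(k4), key_at(k4,hall), locked(d_hall_lab)}, require {have(k3), locked(d_lab_office)}
    → {at(hall), have(k3), have(k4), key_at(k4,hall), locked(d_hall_lab), locked(d_lab_office)}
  through step 1 (grab(k3)): drop {have(k3)}, keep {at(hall), have(k4), key_at(k4,hall), locked(d_hall_lab), locked(d_lab_office)}, require {at(hall), key_at(k3,hall)}
    → {at(hall), have(k4), key_at(k3,hall), key_at(k4,hall), locked(d_hall_lab), locked(d_lab_office)}

== RESULT ==
["at(hall)", "have(k4)", "key_at(k3,hall)", "key_at(k4,hall)", "locked(d_hall_lab)", "locked(d_lab_office)"]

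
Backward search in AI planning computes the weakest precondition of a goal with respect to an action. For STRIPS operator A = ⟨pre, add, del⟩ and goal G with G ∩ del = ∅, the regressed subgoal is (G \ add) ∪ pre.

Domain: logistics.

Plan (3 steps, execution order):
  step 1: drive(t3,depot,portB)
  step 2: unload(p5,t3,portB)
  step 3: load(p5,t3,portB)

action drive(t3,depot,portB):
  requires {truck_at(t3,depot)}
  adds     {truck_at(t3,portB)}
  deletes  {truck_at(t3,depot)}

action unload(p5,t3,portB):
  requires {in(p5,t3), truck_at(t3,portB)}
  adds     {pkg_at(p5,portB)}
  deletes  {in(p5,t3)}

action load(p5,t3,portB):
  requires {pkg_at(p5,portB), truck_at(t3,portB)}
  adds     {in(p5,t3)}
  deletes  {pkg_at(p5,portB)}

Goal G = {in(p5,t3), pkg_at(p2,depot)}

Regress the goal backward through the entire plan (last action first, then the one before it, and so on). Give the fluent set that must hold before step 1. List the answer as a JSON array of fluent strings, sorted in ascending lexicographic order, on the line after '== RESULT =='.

Regress step by step:
  through step 3 (load(p5,t3,portB)): drop {in(p5,t3)}, keep {pkg_at(p2,depot)}, require {pkg_at(p5,portB), truck_at(t3,portB)}
    → {pkg_at(p2,depot), pkg_at(p5,portB), truck_at(t3,portB)}
  through step 2 (unload(p5,t3,portB)): drop {pkg_at(p5,portB)}, keep {pkg_at(p2,depot), truck_at(t3,portB)}, require {in(p5,t3), truck_at(t3,portB)}
    → {in(p5,t3), pkg_at(p2,depot), truck_at(t3,portB)}
  through step 1 (drive(t3,depot,portB)): drop {truck_at(t3,portB)}, keep {in(p5,t3), pkg_at(p2,depot)}, require {truck_at(t3,depot)}
    → {in(p5,t3), pkg_at(p2,depot), truck_at(t3,depot)}

== RESULT ==
["in(p5,t3)", "pkg_at(p2,depot)", "truck_at(t3,depot)"]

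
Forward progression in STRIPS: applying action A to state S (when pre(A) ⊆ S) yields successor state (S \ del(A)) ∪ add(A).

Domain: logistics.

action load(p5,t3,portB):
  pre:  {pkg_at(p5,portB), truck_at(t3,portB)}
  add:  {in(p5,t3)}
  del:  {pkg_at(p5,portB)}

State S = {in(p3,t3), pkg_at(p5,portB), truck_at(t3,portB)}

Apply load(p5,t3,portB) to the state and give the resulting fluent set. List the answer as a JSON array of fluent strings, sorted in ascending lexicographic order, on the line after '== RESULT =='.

Compute (S \ del) ∪ add:
  pre ⊆ S: {pkg_at(p5,portB), truck_at(t3,portB)} ⊆ S  — applicable
  S \ del = {in(p3,t3), truck_at(t3,portB)}
  ∪ add   = {in(p3,t3), in(p5,t3), truck_at(t3,portB)}

== RESULT ==
["in(p3,t3)", "in(p5,t3)", "truck_at(t3,portB)"]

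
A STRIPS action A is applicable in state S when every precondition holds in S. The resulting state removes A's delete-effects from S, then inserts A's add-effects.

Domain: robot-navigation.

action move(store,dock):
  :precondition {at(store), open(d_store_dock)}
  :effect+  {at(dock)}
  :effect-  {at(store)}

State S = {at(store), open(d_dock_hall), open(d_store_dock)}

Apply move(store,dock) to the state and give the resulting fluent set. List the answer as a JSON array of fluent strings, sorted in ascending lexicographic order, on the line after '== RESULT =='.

Compute (S \ del) ∪ add:
  pre ⊆ S: {at(store), open(d_store_dock)} ⊆ S  — applicable
  S \ del = {open(d_dock_hall), open(d_store_dock)}
  ∪ add   = {at(dock), open(d_dock_hall), open(d_store_dock)}

== RESULT ==
["at(dock)", "open(d_dock_hall)", "open(d_store_dock)"]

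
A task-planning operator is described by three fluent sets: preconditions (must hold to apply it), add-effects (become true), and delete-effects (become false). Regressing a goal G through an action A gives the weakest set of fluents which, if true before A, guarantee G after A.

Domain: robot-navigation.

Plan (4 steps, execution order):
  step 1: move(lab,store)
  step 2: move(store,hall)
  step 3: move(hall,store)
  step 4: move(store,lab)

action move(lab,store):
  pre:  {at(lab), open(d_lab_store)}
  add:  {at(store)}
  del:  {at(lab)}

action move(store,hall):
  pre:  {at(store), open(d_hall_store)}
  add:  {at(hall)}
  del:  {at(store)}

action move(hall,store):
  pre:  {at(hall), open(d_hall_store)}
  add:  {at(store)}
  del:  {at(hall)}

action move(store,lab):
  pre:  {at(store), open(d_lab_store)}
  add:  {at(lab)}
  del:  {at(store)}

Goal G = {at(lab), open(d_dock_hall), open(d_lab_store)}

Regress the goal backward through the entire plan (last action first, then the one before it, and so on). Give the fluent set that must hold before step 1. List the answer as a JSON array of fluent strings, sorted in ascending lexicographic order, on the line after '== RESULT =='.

Regress step by step:
  through step 4 (move(store,lab)): drop {at(lab)}, keep {open(d_dock_hall), open(d_lab_store)}, require {at(store), open(d_lab_store)}
    → {at(store), open(d_dock_hall), open(d_lab_store)}
  through step 3 (move(hall,store)): drop {at(store)}, keep {open(d_dock_hall), open(d_lab_store)}, require {at(hall), open(d_hall_store)}
    → {at(hall), open(d_dock_hall), open(d_hall_store), open(d_lab_store)}
  through step 2 (move(store,hall)): drop {at(hall)}, keep {open(d_dock_hall), open(d_hall_store), open(d_lab_store)}, require {at(store), open(d_hall_store)}
    → {at(store), open(d_dock_hall), open(d_hall_store), open(d_lab_store)}
  through step 1 (move(lab,store)): drop {at(store)}, keep {open(d_dock_hall), open(d_hall_store), open(d_lab_store)}, require {at(lab), open(d_lab_store)}
    → {at(lab), open(d_dock_hall), open(d_hall_store), open(d_lab_store)}

== RESULT ==
["at(lab)", "open(d_dock_hall)", "open(d_hall_store)", "open(d_lab_store)"]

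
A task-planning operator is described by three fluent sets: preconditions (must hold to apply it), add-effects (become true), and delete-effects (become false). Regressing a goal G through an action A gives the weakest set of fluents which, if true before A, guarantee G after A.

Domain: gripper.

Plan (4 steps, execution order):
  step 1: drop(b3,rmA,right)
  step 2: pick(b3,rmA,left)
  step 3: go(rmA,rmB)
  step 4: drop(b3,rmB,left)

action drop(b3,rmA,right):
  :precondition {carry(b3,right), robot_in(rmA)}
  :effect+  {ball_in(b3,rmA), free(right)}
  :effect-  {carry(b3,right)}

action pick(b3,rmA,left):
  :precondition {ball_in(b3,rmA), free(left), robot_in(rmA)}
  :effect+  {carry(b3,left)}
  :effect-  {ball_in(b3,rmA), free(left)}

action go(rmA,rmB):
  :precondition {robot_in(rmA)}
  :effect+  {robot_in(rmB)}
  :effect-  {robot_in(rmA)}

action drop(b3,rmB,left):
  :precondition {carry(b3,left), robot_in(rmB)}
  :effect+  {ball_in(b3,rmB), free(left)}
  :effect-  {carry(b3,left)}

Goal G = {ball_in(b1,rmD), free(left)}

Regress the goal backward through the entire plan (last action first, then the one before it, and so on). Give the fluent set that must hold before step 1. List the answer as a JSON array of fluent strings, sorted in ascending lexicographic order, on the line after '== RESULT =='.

Work backward from the goal:
  through step 4 (drop(b3,rmB,left)): drop {free(left)}, keep {ball_in(b1,rmD)}, require {carry(b3,left), robot_in(rmB)}
    → {ball_in(b1,rmD), carry(b3,left), robot_in(rmB)}
  through step 3 (go(rmA,rmB)): drop {robot_in(rmB)}, keep {ball_in(b1,rmD), carry(b3,left)}, require {robot_in(rmA)}
    → {ball_in(b1,rmD), carry(b3,left), robot_in(rmA)}
  through step 2 (pick(b3,rmA,left)): drop {carry(b3,left)}, keep {ball_in(b1,rmD), robot_in(rmA)}, require {ball_in(b3,rmA), free(left), robot_in(rmA)}
    → {ball_in(b1,rmD), ball_in(b3,rmA), free(left), robot_in(rmA)}
  through step 1 (drop(b3,rmA,right)): drop {ball_in(b3,rmA)}, keep {ball_in(b1,rmD), free(left), robot_in(rmA)}, require {carry(b3,right), robot_in(rmA)}
    → {ball_in(b1,rmD), carry(b3,right), free(left), robot_in(rmA)}

== RESULT ==
["ball_in(b1,rmD)", "carry(b3,right)", "free(left)", "robot_in(rmA)"]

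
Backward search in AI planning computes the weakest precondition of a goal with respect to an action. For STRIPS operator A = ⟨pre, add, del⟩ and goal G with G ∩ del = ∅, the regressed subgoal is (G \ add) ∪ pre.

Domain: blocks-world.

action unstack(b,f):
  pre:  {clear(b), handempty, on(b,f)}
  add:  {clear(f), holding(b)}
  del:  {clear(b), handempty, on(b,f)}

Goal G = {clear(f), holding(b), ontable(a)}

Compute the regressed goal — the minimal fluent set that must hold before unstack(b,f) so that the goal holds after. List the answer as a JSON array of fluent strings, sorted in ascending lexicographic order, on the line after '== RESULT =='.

Regress:
  G ∩ del = {}  (empty — regression defined)
  G \ add = {clear(f), holding(b), ontable(a)} \ {clear(f), holding(b)} = {ontable(a)}
  ∪ pre   = {ontable(a)} ∪ {clear(b), handempty, on(b,f)}
          = {clear(b), handempty, on(b,f), ontable(a)}

== RESULT ==
["clear(b)", "handempty", "on(b,f)", "ontable(a)"]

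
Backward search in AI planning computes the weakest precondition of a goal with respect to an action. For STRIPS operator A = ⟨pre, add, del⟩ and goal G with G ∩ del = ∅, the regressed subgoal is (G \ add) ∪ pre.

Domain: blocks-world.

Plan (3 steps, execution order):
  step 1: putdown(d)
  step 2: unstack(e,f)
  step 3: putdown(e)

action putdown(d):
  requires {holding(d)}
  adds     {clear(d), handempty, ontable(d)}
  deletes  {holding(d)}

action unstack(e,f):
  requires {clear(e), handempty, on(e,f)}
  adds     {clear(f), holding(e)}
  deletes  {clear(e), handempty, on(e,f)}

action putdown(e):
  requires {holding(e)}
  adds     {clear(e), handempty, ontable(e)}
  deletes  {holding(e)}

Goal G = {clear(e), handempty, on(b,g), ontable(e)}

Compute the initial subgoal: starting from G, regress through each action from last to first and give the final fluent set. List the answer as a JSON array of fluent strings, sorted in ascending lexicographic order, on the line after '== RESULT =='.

Regress step by step:
  through step 3 (putdown(e)): drop {clear(e), handempty, ontable(e)}, keep {on(b,g)}, require {holding(e)}
    → {holding(e), on(b,g)}
  through step 2 (unstack(e,f)): drop {holding(e)}, keep {on(b,g)}, require {clear(e), handempty, on(e,f)}
    → {clear(e), handempty, on(b,g), on(e,f)}
  through step 1 (putdown(d)): drop {handempty}, keep {clear(e), on(b,g), on(e,f)}, require {holding(d)}
    → {clear(e), holding(d), on(b,g), on(e,f)}

== RESULT ==
["clear(e)", "holding(d)", "on(b,g)", "on(e,f)"]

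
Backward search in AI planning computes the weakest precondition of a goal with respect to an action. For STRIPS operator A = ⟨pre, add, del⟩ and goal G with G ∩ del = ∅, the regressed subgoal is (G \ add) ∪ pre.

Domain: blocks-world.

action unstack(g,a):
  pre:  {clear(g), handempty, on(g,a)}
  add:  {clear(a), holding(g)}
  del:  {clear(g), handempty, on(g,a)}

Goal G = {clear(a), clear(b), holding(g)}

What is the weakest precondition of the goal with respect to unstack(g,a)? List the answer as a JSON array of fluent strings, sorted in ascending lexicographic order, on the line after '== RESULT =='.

Compute (G \ add) ∪ pre:
  G ∩ del = {}  (empty — regression defined)
  G \ add = {clear(a), clear(b), holding(g)} \ {clear(a), holding(g)} = {clear(b)}
  ∪ pre   = {clear(b)} ∪ {clear(g), handempty, on(g,a)}
          = {clear(b), clear(g), handempty, on(g,a)}

== RESULT ==
["clear(b)", "clear(g)", "handempty", "on(g,a)"]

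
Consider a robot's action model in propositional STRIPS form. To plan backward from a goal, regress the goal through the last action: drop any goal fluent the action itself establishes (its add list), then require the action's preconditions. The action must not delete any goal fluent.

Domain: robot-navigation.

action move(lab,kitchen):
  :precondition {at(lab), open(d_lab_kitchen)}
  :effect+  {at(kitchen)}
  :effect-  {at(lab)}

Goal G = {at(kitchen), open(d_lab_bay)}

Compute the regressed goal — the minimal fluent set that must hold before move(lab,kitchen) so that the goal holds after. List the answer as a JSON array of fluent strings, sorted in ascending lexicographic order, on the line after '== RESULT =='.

Regress:
  G ∩ del = {}  (empty — regression defined)
  G \ add = {at(kitchen), open(d_lab_bay)} \ {at(kitchen)} = {open(d_lab_bay)}
  ∪ pre   = {open(d_lab_bay)} ∪ {at(lab), open(d_lab_kitchen)}
          = {at(lab), open(d_lab_bay), open(d_lab_kitchen)}

== RESULT ==
["at(lab)", "open(d_lab_bay)", "open(d_lab_kitchen)"]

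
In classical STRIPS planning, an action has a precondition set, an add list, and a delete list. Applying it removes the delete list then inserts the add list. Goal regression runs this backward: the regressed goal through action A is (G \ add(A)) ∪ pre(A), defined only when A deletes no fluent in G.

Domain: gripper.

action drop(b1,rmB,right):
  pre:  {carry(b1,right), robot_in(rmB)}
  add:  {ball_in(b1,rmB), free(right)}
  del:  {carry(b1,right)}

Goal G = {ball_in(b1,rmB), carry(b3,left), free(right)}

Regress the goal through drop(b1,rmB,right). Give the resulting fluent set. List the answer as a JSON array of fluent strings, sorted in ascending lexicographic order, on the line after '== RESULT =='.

Compute (G \ add) ∪ pre:
  G ∩ del = {}  (empty — regression defined)
  G \ add = {ball_in(b1,rmB), carry(b3,left), free(right)} \ {ball_in(b1,rmB), free(right)} = {carry(b3,left)}
  ∪ pre   = {carry(b3,left)} ∪ {carry(b1,right), robot_in(rmB)}
          = {carry(b1,right), carry(b3,left), robot_in(rmB)}

== RESULT ==
["carry(b1,right)", "carry(b3,left)", "robot_in(rmB)"]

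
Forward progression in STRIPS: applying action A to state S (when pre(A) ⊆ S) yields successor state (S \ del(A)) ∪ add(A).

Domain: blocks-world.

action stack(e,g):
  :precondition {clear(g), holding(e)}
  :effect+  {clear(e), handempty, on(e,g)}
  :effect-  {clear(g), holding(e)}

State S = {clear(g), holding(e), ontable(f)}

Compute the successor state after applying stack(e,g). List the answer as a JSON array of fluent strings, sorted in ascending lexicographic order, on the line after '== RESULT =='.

Progress:
  pre ⊆ S: {clear(g), holding(e)} ⊆ S  — applicable
  S \ del = {ontable(f)}
  ∪ add   = {clear(e), handempty, on(e,g), ontable(f)}

== RESULT ==
["clear(e)", "handempty", "on(e,g)", "ontable(f)"]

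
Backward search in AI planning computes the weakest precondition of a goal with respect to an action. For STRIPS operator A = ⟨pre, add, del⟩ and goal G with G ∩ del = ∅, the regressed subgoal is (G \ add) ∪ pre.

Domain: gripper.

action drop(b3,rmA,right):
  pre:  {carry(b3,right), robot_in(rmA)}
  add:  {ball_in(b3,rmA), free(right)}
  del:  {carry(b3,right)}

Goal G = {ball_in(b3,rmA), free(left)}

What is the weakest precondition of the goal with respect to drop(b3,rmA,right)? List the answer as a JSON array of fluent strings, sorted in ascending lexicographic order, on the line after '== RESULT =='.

Compute (G \ add) ∪ pre:
  G ∩ del = {}  (empty — regression defined)
  G \ add = {ball_in(b3,rmA), free(left)} \ {ball_in(b3,rmA), free(right)} = {free(left)}
  ∪ pre   = {free(left)} ∪ {carry(b3,right), robot_in(rmA)}
          = {carry(b3,right), free(left), robot_in(rmA)}

== RESULT ==
["carry(b3,right)", "free(left)", "robot_in(rmA)"]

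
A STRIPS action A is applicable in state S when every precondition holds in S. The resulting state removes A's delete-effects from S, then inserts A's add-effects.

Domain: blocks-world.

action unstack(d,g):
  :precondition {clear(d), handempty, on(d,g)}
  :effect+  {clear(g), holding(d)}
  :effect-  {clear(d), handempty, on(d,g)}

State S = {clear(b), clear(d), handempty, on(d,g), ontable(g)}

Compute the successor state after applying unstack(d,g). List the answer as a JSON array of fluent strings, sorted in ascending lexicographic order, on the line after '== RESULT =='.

Compute (S \ del) ∪ add:
  pre ⊆ S: {clear(d), handempty, on(d,g)} ⊆ S  — applicable
  S \ del = {clear(b), ontable(g)}
  ∪ add   = {clear(b), clear(g), holding(d), ontable(g)}

== RESULT ==
["clear(b)", "clear(g)", "holding(d)", "ontable(g)"]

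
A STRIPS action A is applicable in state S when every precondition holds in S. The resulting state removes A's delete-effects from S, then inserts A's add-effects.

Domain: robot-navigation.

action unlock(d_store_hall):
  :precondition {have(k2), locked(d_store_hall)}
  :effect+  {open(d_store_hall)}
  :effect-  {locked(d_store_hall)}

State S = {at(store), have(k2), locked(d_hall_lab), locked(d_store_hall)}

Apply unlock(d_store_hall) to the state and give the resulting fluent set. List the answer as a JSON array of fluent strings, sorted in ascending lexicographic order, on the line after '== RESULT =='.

Compute (S \ del) ∪ add:
  pre ⊆ S: {have(k2), locked(d_store_hall)} ⊆ S  — applicable
  S \ del = {at(store), have(k2), locked(d_hall_lab)}
  ∪ add   = {at(store), have(k2), locked(d_hall_lab), open(d_store_hall)}

== RESULT ==
["at(store)", "have(k2)", "locked(d_hall_lab)", "open(d_store_hall)"]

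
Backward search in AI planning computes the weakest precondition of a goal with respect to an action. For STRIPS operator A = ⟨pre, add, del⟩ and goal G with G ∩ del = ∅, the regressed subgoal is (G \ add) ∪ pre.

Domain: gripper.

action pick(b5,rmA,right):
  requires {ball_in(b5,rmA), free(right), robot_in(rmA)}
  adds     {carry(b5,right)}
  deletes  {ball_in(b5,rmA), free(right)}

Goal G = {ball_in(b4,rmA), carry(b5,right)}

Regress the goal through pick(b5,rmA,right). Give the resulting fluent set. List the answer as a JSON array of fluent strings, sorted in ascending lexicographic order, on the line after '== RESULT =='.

Regress:
  G ∩ del = {}  (empty — regression defined)
  G \ add = {ball_in(b4,rmA), carry(b5,right)} \ {carry(b5,right)} = {ball_in(b4,rmA)}
  ∪ pre   = {ball_in(b4,rmA)} ∪ {ball_in(b5,rmA), free(right), robot_in(rmA)}
          = {ball_in(b4,rmA), ball_in(b5,rmA), free(right), robot_in(rmA)}

== RESULT ==
["ball_in(b4,rmA)", "ball_in(b5,rmA)", "free(right)", "robot_in(rmA)"]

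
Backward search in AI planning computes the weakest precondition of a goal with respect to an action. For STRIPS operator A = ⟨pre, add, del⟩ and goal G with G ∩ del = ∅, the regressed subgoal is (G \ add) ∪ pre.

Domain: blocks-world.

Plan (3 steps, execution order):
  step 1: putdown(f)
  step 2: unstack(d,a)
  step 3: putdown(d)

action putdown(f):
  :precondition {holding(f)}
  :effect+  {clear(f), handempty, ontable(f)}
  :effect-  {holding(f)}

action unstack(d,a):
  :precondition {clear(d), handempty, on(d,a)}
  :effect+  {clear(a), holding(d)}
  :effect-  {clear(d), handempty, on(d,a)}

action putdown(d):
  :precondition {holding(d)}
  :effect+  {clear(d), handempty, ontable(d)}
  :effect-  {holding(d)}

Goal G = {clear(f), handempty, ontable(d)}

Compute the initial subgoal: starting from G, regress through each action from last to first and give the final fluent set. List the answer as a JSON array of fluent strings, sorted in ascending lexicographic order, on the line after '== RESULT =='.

Work backward from the goal:
  through step 3 (putdown(d)): drop {handempty, ontable(d)}, keep {clear(f)}, require {holding(d)}
    → {clear(f), holding(d)}
  through step 2 (unstack(d,a)): drop {holding(d)}, keep {clear(f)}, require {clear(d), handempty, on(d,a)}
    → {clear(d), clear(f), handempty, on(d,a)}
  through step 1 (putdown(f)): drop {clear(f), handempty}, keep {clear(d), on(d,a)}, require {holding(f)}
    → {clear(d), holding(f), on(d,a)}

== RESULT ==
["clear(d)", "holding(f)", "on(d,a)"]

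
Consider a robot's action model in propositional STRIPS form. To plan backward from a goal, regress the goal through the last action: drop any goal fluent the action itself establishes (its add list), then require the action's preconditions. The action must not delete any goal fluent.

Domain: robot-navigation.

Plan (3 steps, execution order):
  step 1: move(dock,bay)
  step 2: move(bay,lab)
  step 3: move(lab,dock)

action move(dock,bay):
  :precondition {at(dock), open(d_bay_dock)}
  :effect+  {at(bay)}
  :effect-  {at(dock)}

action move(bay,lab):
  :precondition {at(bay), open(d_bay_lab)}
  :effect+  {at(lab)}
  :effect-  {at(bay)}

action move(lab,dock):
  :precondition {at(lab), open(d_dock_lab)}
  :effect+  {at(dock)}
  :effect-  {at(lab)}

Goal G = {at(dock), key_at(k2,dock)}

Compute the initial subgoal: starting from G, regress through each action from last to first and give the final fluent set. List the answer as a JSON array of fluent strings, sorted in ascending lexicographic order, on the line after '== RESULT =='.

Regress step by step:
  through step 3 (move(lab,dock)): drop {at(dock)}, keep {key_at(k2,dock)}, require {at(lab), open(d_dock_lab)}
    → {at(lab), key_at(k2,dock), open(d_dock_lab)}
  through step 2 (move(bay,lab)): drop {at(lab)}, keep {key_at(k2,dock), open(d_dock_lab)}, require {at(bay), open(d_bay_lab)}
    → {at(bay), key_at(k2,dock), open(d_bay_lab), open(d_dock_lab)}
  through step 1 (move(dock,bay)): drop {at(bay)}, keep {key_at(k2,dock), open(d_bay_lab), open(d_dock_lab)}, require {at(dock), open(d_bay_dock)}
    → {at(dock), key_at(k2,dock), open(d_bay_dock), open(d_bay_lab), open(d_dock_lab)}

== RESULT ==
["at(dock)", "key_at(k2,dock)", "open(d_bay_dock)", "open(d_bay_lab)", "open(d_dock_lab)"]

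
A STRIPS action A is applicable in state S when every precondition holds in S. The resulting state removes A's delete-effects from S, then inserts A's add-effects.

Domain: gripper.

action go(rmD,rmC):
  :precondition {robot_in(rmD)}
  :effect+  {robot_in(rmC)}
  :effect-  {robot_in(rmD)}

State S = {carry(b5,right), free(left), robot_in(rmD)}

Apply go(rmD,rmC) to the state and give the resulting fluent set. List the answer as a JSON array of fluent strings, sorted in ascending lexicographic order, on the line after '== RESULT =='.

Progress:
  pre ⊆ S: {robot_in(rmD)} ⊆ S  — applicable
  S \ del = {carry(b5,right), free(left)}
  ∪ add   = {carry(b5,right), free(left), robot_in(rmC)}

== RESULT ==
["carry(b5,right)", "free(left)", "robot_in(rmC)"]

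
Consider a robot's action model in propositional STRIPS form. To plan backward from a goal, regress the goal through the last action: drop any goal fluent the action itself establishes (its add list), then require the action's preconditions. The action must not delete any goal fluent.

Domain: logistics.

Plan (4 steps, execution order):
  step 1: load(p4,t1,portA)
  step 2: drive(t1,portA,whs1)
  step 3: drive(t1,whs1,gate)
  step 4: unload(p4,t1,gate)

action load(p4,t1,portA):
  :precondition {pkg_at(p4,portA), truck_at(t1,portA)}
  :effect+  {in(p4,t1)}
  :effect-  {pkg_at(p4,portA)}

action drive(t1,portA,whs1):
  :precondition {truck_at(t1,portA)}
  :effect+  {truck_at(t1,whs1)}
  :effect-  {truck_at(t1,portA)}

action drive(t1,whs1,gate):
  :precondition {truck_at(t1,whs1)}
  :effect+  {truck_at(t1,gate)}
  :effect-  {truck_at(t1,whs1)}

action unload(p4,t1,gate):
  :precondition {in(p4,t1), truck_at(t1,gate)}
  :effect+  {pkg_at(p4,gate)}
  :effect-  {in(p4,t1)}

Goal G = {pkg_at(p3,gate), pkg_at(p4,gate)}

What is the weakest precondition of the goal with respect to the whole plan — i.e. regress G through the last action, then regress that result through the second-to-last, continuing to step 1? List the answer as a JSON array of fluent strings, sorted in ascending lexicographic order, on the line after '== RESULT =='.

Work backward from the goal:
  through step 4 (unload(p4,t1,gate)): drop {pkg_at(p4,gate)}, keep {pkg_at(p3,gate)}, require {in(p4,t1), truck_at(t1,gate)}
    → {in(p4,t1), pkg_at(p3,gate), truck_at(t1,gate)}
  through step 3 (drive(t1,whs1,gate)): drop {truck_at(t1,gate)}, keep {in(p4,t1), pkg_at(p3,gate)}, require {truck_at(t1,whs1)}
    → {in(p4,t1), pkg_at(p3,gate), truck_at(t1,whs1)}
  through step 2 (drive(t1,portA,whs1)): drop {truck_at(t1,whs1)}, keep {in(p4,t1), pkg_at(p3,gate)}, require {truck_at(t1,portA)}
    → {in(p4,t1), pkg_at(p3,gate), truck_at(t1,portA)}
  through step 1 (load(p4,t1,portA)): drop {in(p4,t1)}, keep {pkg_at(p3,gate), truck_at(t1,portA)}, require {pkg_at(p4,portA), truck_at(t1,portA)}
    → {pkg_at(p3,gate), pkg_at(p4,portA), truck_at(t1,portA)}

== RESULT ==
["pkg_at(p3,gate)", "pkg_at(p4,portA)", "truck_at(t1,portA)"]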